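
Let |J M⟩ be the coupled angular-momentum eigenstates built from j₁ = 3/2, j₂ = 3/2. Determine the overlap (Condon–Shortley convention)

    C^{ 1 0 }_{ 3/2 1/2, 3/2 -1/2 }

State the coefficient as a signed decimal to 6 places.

-0.223607

triangle: 2!*1!*1!/5! = 2/120
(j±m)!: 2!*1!*1!*2!*1!*1! = 4
prefactor² = (2J+1)*Δ*N² = 1/5
  k=0: +1/(0!*2!*1!*1!*0!*0!) = 1/2
  k=1: −1/(1!*1!*0!*0!*1!*1!) = -1
Σ = -1/2  ⇒  CG² = 1/5*(-1/2)² = 1/20
CG = −√(1/20) = -0.223607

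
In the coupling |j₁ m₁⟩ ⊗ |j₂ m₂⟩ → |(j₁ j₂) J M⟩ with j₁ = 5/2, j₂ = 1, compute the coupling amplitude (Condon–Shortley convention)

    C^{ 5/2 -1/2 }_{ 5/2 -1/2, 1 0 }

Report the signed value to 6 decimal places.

-0.169031

j₁+j₂−J=1  J+j₁−j₂=4  J−j₁+j₂=1  j₁+j₂+J+1=7
(j₁±m₁, j₂±m₂, J±M) = (2,3,1,1,2,3)
P² = 144/35
sum k=0..1:
  [0] +1/6 = 1/6
  [1] −1/4 = -1/4
S = -1/12
C² = P²·S² = 1/35 ; C = -0.169031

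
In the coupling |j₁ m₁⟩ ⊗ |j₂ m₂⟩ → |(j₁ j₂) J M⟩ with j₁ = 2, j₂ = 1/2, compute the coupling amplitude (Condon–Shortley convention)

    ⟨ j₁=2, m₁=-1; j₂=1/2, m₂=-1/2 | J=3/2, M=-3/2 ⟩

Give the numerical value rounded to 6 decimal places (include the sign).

triangle: 1!×3!×0!/5! = 6/120
(j±m)!: 1!×3!×0!×1!×0!×3! = 36
prefactor² = (2J+1)×Δ×N² = 36/5
  k=0: +1/(0!×1!×3!×0!×0!×0!) = 1/6
Σ = 1/6  ⇒  CG² = 36/5×1/6² = 1/5
CG = +√(1/5) = +0.447214

+0.447214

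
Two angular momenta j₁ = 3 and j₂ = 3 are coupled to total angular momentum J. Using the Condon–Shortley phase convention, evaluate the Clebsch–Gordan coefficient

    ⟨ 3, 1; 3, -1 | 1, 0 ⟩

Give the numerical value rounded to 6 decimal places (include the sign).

j₁+j₂−J=5  J+j₁−j₂=1  J−j₁+j₂=1  j₁+j₂+J+1=8
(j₁±m₁, j₂±m₂, J±M) = (4,2,2,4,1,1)
P² = 144/7
sum k=1..2:
  [1] −1/24 = -1/24
  [2] +1/12 = 1/12
S = 1/24
C² = P²·S² = 1/28 ; C = +0.188982

+√(1/28) ≈ +0.188982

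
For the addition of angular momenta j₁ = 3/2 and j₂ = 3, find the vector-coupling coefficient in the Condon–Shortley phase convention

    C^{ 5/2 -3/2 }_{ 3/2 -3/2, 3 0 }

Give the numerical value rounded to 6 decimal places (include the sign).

+0.507093  (= +√(9/35))

j₁+j₂−J=2  J+j₁−j₂=1  J−j₁+j₂=4  j₁+j₂+J+1=8
(j₁±m₁, j₂±m₂, J±M) = (0,3,3,3,1,4)
P² = 1296/35
sum k=2..2:
  [2] +1/12 = 1/12
S = 1/12
C² = P²·S² = 9/35 ; C = +0.507093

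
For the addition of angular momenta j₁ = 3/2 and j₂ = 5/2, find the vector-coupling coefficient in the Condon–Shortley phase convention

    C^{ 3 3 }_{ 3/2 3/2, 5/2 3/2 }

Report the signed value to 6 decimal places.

+0.612372

√[7·1!2!4!/8! · 3!0!4!1!6!0!] = √(864)
  +(−1)^0/∏(0,1,0,4,2,0)! = 1/48  (running 1/48)
⟨..|..⟩ = √(864)·(1/48) = +0.612372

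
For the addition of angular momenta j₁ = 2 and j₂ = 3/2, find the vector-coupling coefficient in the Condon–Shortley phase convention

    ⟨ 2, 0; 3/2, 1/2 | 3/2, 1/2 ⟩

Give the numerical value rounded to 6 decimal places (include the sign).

-0.447214

√[4·2!2!1!/6! · 2!2!2!1!2!1!] = √(16/45)
  +(−1)^1/∏(1,1,1,1,1,0)! = -1  (running -1)
  +(−1)^2/∏(2,0,0,0,2,1)! = 1/4  (running -3/4)
⟨..|..⟩ = √(16/45)·(-3/4) = -0.447214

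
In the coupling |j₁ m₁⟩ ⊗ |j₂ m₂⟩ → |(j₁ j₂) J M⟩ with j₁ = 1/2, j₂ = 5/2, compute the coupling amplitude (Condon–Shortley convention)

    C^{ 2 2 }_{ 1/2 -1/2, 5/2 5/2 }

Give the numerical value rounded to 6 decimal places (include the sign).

-0.912871  (= −√(5/6))

√[5·1!0!4!/6! · 0!1!5!0!4!0!] = √(480)
  +(−1)^1/∏(1,0,0,4,0,0)! = -1/24  (running -1/24)
⟨..|..⟩ = √(480)·(-1/24) = -0.912871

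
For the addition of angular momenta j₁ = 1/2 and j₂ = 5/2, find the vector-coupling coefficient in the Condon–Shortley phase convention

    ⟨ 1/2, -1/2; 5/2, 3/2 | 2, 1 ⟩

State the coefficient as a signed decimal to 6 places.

triangle: 1!×0!×4!/6! = 24/720
(j±m)!: 0!×1!×4!×1!×3!×1! = 144
prefactor² = (2J+1)×Δ×N² = 24
  k=1: −1/(1!×0!×0!×3!×0!×1!) = -1/6
Σ = -1/6  ⇒  CG² = 24×(-1/6)² = 2/3
CG = −√(2/3) = -0.816497

−√(2/3) ≈ -0.816497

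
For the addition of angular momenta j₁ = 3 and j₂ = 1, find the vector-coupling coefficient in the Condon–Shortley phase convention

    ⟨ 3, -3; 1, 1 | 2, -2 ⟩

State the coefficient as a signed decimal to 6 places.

j₁+j₂−J=2  J+j₁−j₂=4  J−j₁+j₂=0  j₁+j₂+J+1=7
(j₁±m₁, j₂±m₂, J±M) = (0,6,2,0,0,4)
P² = 11520/7
sum k=2..2:
  [2] +1/48 = 1/48
S = 1/48
C² = P²·S² = 5/7 ; C = +0.845154

+0.845154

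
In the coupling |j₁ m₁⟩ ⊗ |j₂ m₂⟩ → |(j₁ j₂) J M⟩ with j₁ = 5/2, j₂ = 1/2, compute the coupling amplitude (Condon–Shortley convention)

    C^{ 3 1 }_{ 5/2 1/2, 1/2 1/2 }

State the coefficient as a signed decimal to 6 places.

triangle: 0!*5!*1!/7! = 120/5040
(j±m)!: 3!*2!*1!*0!*4!*2! = 576
prefactor² = (2J+1)*Δ*N² = 96
  k=0: +1/(0!*0!*2!*1!*3!*0!) = 1/12
Σ = 1/12  ⇒  CG² = 96*1/12² = 2/3
CG = +√(2/3) = +0.816497

+0.816497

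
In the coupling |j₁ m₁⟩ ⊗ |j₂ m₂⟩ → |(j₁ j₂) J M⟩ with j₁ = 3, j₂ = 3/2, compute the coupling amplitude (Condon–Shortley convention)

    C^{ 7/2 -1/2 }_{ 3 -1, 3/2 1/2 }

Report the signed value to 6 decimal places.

−√(2/7) = -0.534522

√[8·1!5!2!/9! · 2!4!2!1!3!4!] = √(512/7)
  +(−1)^0/∏(0,1,4,2,1,0)! = 1/48  (running 1/48)
  +(−1)^1/∏(1,0,3,1,2,1)! = -1/12  (running -1/16)
⟨..|..⟩ = √(512/7)·(-1/16) = -0.534522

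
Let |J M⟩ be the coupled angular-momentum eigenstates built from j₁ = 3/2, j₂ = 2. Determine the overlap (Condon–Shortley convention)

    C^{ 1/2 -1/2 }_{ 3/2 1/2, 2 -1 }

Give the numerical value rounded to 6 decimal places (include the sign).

-0.547723  (= −√(3/10))

triangle: 3!×0!×1!/5! = 6/120
(j±m)!: 2!×1!×1!×3!×0!×1! = 12
prefactor² = (2J+1)×Δ×N² = 6/5
  k=1: −1/(1!×2!×0!×0!×0!×1!) = -1/2
Σ = -1/2  ⇒  CG² = 6/5×(-1/2)² = 3/10
CG = −√(3/10) = -0.547723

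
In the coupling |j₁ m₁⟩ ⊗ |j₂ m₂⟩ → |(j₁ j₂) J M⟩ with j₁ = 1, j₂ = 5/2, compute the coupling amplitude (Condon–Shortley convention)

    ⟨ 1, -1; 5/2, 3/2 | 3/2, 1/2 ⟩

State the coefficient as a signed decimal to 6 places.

+0.632456  (= +√(2/5))

triangle: 2!*0!*3!/6! = 12/720
(j±m)!: 0!*2!*4!*1!*2!*1! = 96
prefactor² = (2J+1)*Δ*N² = 32/5
  k=2: +1/(2!*0!*0!*2!*0!*1!) = 1/4
Σ = 1/4  ⇒  CG² = 32/5*1/4² = 2/5
CG = +√(2/5) = +0.632456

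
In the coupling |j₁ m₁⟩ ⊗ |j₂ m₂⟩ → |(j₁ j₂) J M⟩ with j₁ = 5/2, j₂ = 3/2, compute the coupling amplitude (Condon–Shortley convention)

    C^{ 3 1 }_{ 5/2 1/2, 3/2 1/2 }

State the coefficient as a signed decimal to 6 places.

-0.129099  (= −√(1/60))

j₁+j₂−J=1  J+j₁−j₂=4  J−j₁+j₂=2  j₁+j₂+J+1=8
(j₁±m₁, j₂±m₂, J±M) = (3,2,2,1,4,2)
P² = 48/5
sum k=0..1:
  [0] +1/8 = 1/8
  [1] −1/6 = -1/6
S = -1/24
C² = P²·S² = 1/60 ; C = -0.129099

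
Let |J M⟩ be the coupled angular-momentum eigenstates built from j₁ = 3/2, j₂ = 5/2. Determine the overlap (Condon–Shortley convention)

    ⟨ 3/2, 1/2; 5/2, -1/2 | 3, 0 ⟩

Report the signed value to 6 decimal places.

triangle: 1!*2!*4!/8! = 48/40320
(j±m)!: 2!*1!*2!*3!*3!*3! = 864
prefactor² = (2J+1)*Δ*N² = 36/5
  k=0: +1/(0!*1!*1!*2!*1!*2!) = 1/4
  k=1: −1/(1!*0!*0!*1!*2!*3!) = -1/12
Σ = 1/6  ⇒  CG² = 36/5*1/6² = 1/5
CG = +√(1/5) = +0.447214

+√(1/5) = +0.447214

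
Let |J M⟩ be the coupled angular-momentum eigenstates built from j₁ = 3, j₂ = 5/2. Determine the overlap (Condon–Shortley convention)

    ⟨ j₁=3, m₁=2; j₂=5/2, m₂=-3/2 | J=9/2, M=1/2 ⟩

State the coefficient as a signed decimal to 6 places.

+0.510355  (= +√(361/1386))

√[10·1!5!4!/11! · 5!1!1!4!5!4!] = √(460800/77)
  +(−1)^0/∏(0,1,1,1,4,3)! = 1/144  (running 1/144)
  +(−1)^1/∏(1,0,0,0,5,4)! = -1/2880  (running 19/2880)
⟨..|..⟩ = √(460800/77)·(19/2880) = +0.510355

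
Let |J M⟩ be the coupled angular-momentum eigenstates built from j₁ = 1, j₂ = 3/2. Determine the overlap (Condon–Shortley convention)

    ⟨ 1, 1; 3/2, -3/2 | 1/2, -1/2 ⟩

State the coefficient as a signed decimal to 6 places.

+√(1/2) ≈ +0.707107

√[2·2!0!1!/4! · 2!0!0!3!0!1!] = √(2)
  +(−1)^0/∏(0,2,0,0,0,1)! = 1/2  (running 1/2)
⟨..|..⟩ = √(2)·(1/2) = +0.707107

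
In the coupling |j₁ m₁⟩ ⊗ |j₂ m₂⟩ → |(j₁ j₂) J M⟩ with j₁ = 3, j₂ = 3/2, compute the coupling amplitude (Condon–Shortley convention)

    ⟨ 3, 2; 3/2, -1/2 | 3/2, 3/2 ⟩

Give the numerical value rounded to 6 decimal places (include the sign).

−√(2/7) ≈ -0.534522

j₁+j₂−J=3  J+j₁−j₂=3  J−j₁+j₂=0  j₁+j₂+J+1=7
(j₁±m₁, j₂±m₂, J±M) = (5,1,1,2,3,0)
P² = 288/7
sum k=1..1:
  [1] −1/12 = -1/12
S = -1/12
C² = P²·S² = 2/7 ; C = -0.534522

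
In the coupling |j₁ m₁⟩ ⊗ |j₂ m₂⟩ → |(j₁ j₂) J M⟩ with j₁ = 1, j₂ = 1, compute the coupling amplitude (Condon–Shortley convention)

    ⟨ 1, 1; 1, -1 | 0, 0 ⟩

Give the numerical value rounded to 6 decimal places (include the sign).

+√(1/3) ≈ +0.577350

√[1·2!0!0!/3! · 2!0!0!2!0!0!] = √(4/3)
  +(−1)^0/∏(0,2,0,0,0,0)! = 1/2  (running 1/2)
⟨..|..⟩ = √(4/3)·(1/2) = +0.577350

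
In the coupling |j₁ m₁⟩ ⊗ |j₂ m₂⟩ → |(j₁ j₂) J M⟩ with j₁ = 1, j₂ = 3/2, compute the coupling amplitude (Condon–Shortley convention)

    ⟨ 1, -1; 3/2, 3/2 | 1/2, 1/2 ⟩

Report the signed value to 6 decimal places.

triangle: 2!·0!·1!/4! = 2/24
(j±m)!: 0!·2!·3!·0!·1!·0! = 12
prefactor² = (2J+1)·Δ·N² = 2
  k=2: +1/(2!·0!·0!·1!·0!·0!) = 1/2
Σ = 1/2  ⇒  CG² = 2·1/2² = 1/2
CG = +√(1/2) = +0.707107

+√(1/2) = +0.707107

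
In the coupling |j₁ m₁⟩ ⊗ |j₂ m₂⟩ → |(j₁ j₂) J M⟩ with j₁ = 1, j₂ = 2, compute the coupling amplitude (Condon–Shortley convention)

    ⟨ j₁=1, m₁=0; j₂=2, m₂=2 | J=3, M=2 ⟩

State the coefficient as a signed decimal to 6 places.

j₁+j₂−J=0  J+j₁−j₂=2  J−j₁+j₂=4  j₁+j₂+J+1=7
(j₁±m₁, j₂±m₂, J±M) = (1,1,4,0,5,1)
P² = 192
sum k=0..0:
  [0] +1/24 = 1/24
S = 1/24
C² = P²·S² = 1/3 ; C = +0.577350

+0.577350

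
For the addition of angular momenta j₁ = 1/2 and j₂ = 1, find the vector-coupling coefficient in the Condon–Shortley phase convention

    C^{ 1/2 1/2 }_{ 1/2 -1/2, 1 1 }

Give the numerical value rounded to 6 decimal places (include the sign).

triangle: 1!×0!×1!/3! = 1/6
(j±m)!: 0!×1!×2!×0!×1!×0! = 2
prefactor² = (2J+1)×Δ×N² = 2/3
  k=1: −1/(1!×0!×0!×1!×0!×0!) = -1
Σ = -1  ⇒  CG² = 2/3×(-1)² = 2/3
CG = −√(2/3) = -0.816497

−√(2/3) = -0.816497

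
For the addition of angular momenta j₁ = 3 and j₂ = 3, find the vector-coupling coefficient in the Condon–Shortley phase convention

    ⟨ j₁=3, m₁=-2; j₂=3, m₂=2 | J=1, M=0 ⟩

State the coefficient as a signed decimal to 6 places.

+0.377964  (= +√(1/7))

j₁+j₂−J=5  J+j₁−j₂=1  J−j₁+j₂=1  j₁+j₂+J+1=8
(j₁±m₁, j₂±m₂, J±M) = (1,5,5,1,1,1)
P² = 900/7
sum k=4..5:
  [4] +1/24 = 1/24
  [5] −1/120 = -1/120
S = 1/30
C² = P²·S² = 1/7 ; C = +0.377964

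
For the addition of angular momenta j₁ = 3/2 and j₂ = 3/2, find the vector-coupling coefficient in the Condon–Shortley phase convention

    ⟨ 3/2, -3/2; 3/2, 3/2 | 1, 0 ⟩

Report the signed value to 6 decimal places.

+√(9/20) = +0.670820

√[3·2!1!1!/5! · 0!3!3!0!1!1!] = √(9/5)
  +(−1)^2/∏(2,0,1,1,0,0)! = 1/2  (running 1/2)
⟨..|..⟩ = √(9/5)·(1/2) = +0.670820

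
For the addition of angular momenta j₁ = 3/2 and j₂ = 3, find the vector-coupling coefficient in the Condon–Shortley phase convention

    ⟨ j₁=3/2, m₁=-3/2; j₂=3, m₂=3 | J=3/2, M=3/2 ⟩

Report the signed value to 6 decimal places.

√[4·3!0!3!/7! · 0!3!6!0!3!0!] = √(5184/7)
  +(−1)^3/∏(3,0,0,3,0,0)! = -1/36  (running -1/36)
⟨..|..⟩ = √(5184/7)·(-1/36) = -0.755929

−√(4/7) ≈ -0.755929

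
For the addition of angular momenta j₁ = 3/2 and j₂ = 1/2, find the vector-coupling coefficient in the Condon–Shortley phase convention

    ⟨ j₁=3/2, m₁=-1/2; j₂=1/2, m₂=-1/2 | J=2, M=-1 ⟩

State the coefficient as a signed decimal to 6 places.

+√(3/4) ≈ +0.866025

√[5·0!3!1!/5! · 1!2!0!1!1!3!] = √(3)
  +(−1)^0/∏(0,0,2,0,1,1)! = 1/2  (running 1/2)
⟨..|..⟩ = √(3)·(1/2) = +0.866025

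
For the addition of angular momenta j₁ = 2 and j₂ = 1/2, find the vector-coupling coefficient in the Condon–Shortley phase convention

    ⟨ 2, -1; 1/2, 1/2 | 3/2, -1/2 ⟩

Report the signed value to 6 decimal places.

√[4·1!3!0!/5! · 1!3!1!0!1!2!] = √(12/5)
  +(−1)^1/∏(1,0,2,0,1,0)! = -1/2  (running -1/2)
⟨..|..⟩ = √(12/5)·(-1/2) = -0.774597

−√(3/5) ≈ -0.774597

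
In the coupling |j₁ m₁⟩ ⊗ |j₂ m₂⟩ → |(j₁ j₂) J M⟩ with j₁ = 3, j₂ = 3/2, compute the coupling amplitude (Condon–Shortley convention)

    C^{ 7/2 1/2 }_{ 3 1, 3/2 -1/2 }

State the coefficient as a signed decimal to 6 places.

+√(2/7) ≈ +0.534522

triangle: 1!×5!×2!/9! = 240/362880
(j±m)!: 4!×2!×1!×2!×4!×3! = 13824
prefactor² = (2J+1)×Δ×N² = 512/7
  k=0: +1/(0!×1!×2!×1!×3!×1!) = 1/12
  k=1: −1/(1!×0!×1!×0!×4!×2!) = -1/48
Σ = 1/16  ⇒  CG² = 512/7×1/16² = 2/7
CG = +√(2/7) = +0.534522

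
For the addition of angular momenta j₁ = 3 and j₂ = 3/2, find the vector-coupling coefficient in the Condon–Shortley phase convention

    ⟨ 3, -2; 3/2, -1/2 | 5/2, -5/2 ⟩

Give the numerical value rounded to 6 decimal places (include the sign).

j₁+j₂−J=2  J+j₁−j₂=4  J−j₁+j₂=1  j₁+j₂+J+1=8
(j₁±m₁, j₂±m₂, J±M) = (1,5,1,2,0,5)
P² = 1440/7
sum k=1..1:
  [1] −1/24 = -1/24
S = -1/24
C² = P²·S² = 5/14 ; C = -0.597614

−√(5/14) ≈ -0.597614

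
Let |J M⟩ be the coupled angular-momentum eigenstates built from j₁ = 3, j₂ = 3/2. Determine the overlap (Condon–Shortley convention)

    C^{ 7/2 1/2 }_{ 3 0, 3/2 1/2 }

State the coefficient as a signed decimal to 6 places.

−√(2/21) = -0.308607

√[8·1!5!2!/9! · 3!3!2!1!4!3!] = √(384/7)
  +(−1)^0/∏(0,1,3,2,2,0)! = 1/24  (running 1/24)
  +(−1)^1/∏(1,0,2,1,3,1)! = -1/12  (running -1/24)
⟨..|..⟩ = √(384/7)·(-1/24) = -0.308607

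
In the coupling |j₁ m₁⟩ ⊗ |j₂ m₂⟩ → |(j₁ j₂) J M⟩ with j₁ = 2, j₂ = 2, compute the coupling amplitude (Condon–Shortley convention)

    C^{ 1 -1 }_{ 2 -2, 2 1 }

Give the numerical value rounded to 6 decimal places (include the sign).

-0.447214  (= −√(1/5))

j₁+j₂−J=3  J+j₁−j₂=1  J−j₁+j₂=1  j₁+j₂+J+1=6
(j₁±m₁, j₂±m₂, J±M) = (0,4,3,1,0,2)
P² = 36/5
sum k=3..3:
  [3] −1/6 = -1/6
S = -1/6
C² = P²·S² = 1/5 ; C = -0.447214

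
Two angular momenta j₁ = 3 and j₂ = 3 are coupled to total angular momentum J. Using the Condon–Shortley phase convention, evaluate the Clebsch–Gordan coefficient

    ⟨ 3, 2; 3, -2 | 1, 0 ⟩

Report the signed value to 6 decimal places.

√[3·5!1!1!/8! · 5!1!1!5!1!1!] = √(900/7)
  +(−1)^0/∏(0,5,1,1,0,0)! = 1/120  (running 1/120)
  +(−1)^1/∏(1,4,0,0,1,1)! = -1/24  (running -1/30)
⟨..|..⟩ = √(900/7)·(-1/30) = -0.377964

-0.377964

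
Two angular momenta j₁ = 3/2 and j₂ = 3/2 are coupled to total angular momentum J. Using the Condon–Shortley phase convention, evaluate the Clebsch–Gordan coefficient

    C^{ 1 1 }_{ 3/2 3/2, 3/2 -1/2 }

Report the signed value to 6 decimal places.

+√(3/10) = +0.547723

√[3·2!1!1!/5! · 3!0!1!2!2!0!] = √(6/5)
  +(−1)^0/∏(0,2,0,1,1,0)! = 1/2  (running 1/2)
⟨..|..⟩ = √(6/5)·(1/2) = +0.547723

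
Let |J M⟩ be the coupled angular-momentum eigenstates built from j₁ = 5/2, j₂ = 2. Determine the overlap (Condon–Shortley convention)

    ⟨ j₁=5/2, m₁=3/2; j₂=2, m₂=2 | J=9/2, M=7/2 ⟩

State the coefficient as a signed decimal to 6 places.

+0.745356

triangle: 0!·5!·4!/10! = 2880/3628800
(j±m)!: 4!·1!·4!·0!·8!·1! = 23224320
prefactor² = (2J+1)·Δ·N² = 184320
  k=0: +1/(0!·0!·1!·4!·4!·0!) = 1/576
Σ = 1/576  ⇒  CG² = 184320·1/576² = 5/9
CG = +√(5/9) = +0.745356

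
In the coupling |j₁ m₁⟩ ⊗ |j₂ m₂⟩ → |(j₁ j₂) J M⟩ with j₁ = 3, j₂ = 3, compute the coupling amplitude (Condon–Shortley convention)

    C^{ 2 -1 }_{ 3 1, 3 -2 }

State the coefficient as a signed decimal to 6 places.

√[5·4!2!2!/9! · 4!2!1!5!1!3!] = √(320/7)
  +(−1)^0/∏(0,4,2,1,0,1)! = 1/48  (running 1/48)
  +(−1)^1/∏(1,3,1,0,1,2)! = -1/12  (running -1/16)
⟨..|..⟩ = √(320/7)·(-1/16) = -0.422577

-0.422577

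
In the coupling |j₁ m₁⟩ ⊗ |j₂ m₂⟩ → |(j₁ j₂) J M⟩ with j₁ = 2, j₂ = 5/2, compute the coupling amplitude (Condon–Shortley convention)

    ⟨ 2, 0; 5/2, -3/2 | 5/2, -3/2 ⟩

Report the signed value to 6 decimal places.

−√(1/70) ≈ -0.119523

triangle: 2!*2!*3!/8! = 24/40320
(j±m)!: 2!*2!*1!*4!*1!*4! = 2304
prefactor² = (2J+1)*Δ*N² = 288/35
  k=0: +1/(0!*2!*2!*1!*0!*2!) = 1/8
  k=1: −1/(1!*1!*1!*0!*1!*3!) = -1/6
Σ = -1/24  ⇒  CG² = 288/35*(-1/24)² = 1/70
CG = −√(1/70) = -0.119523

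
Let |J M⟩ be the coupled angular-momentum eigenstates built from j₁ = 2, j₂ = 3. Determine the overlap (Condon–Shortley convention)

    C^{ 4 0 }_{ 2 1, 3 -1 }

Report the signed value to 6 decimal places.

+0.597614  (= +√(5/14))

j₁+j₂−J=1  J+j₁−j₂=3  J−j₁+j₂=5  j₁+j₂+J+1=10
(j₁±m₁, j₂±m₂, J±M) = (3,1,2,4,4,4)
P² = 10368/35
sum k=0..1:
  [0] +1/24 = 1/24
  [1] −1/144 = -1/144
S = 5/144
C² = P²·S² = 5/14 ; C = +0.597614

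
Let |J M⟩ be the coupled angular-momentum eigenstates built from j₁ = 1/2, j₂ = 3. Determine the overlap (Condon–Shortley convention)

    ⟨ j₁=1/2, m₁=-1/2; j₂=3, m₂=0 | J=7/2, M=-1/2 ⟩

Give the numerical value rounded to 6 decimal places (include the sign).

+0.755929

triangle: 0!·1!·6!/8! = 720/40320
(j±m)!: 0!·1!·3!·3!·3!·4! = 5184
prefactor² = (2J+1)·Δ·N² = 5184/7
  k=0: +1/(0!·0!·1!·3!·0!·3!) = 1/36
Σ = 1/36  ⇒  CG² = 5184/7·1/36² = 4/7
CG = +√(4/7) = +0.755929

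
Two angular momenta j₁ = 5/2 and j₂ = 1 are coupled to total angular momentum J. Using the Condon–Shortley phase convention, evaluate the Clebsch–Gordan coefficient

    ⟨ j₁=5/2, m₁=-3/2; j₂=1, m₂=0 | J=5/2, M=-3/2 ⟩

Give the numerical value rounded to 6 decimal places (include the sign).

j₁+j₂−J=1  J+j₁−j₂=4  J−j₁+j₂=1  j₁+j₂+J+1=7
(j₁±m₁, j₂±m₂, J±M) = (1,4,1,1,1,4)
P² = 576/35
sum k=0..1:
  [0] +1/24 = 1/24
  [1] −1/6 = -1/6
S = -1/8
C² = P²·S² = 9/35 ; C = -0.507093

−√(9/35) ≈ -0.507093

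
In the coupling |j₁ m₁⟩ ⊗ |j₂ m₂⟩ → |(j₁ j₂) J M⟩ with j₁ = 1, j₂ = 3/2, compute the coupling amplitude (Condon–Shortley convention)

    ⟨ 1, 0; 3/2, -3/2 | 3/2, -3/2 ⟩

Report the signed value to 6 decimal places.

triangle: 1!·1!·2!/5! = 2/120
(j±m)!: 1!·1!·0!·3!·0!·3! = 36
prefactor² = (2J+1)·Δ·N² = 12/5
  k=0: +1/(0!·1!·1!·0!·0!·2!) = 1/2
Σ = 1/2  ⇒  CG² = 12/5·1/2² = 3/5
CG = +√(3/5) = +0.774597

+√(3/5) = +0.774597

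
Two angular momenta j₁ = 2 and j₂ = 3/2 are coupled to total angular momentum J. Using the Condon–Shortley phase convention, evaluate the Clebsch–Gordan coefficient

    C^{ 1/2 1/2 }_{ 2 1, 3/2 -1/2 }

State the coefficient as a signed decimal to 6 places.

−√(3/10) = -0.547723

√[2·3!1!0!/5! · 3!1!1!2!1!0!] = √(6/5)
  +(−1)^1/∏(1,2,0,0,1,0)! = -1/2  (running -1/2)
⟨..|..⟩ = √(6/5)·(-1/2) = -0.547723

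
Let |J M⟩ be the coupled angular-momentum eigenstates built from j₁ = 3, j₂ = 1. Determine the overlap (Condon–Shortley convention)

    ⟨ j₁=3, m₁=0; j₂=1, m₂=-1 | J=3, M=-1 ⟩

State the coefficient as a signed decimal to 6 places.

+√(1/2) = +0.707107

√[7·1!5!1!/8! · 3!3!0!2!2!4!] = √(72)
  +(−1)^0/∏(0,1,3,0,2,1)! = 1/12  (running 1/12)
⟨..|..⟩ = √(72)·(1/12) = +0.707107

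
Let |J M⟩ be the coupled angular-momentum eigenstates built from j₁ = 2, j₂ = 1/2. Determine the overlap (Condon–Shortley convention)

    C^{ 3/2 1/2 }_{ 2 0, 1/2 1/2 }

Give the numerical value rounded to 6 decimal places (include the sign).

triangle: 1!*3!*0!/5! = 6/120
(j±m)!: 2!*2!*1!*0!*2!*1! = 8
prefactor² = (2J+1)*Δ*N² = 8/5
  k=1: −1/(1!*0!*1!*0!*2!*0!) = -1/2
Σ = -1/2  ⇒  CG² = 8/5*(-1/2)² = 2/5
CG = −√(2/5) = -0.632456

-0.632456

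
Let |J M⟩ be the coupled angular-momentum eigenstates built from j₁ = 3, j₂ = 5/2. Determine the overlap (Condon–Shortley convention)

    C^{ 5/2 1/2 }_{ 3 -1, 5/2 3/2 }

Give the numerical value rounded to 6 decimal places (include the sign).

triangle: 3!×3!×2!/9! = 72/362880
(j±m)!: 2!×4!×4!×1!×3!×2! = 13824
prefactor² = (2J+1)×Δ×N² = 576/35
  k=2: +1/(2!×1!×2!×2!×1!×0!) = 1/8
  k=3: −1/(3!×0!×1!×1!×2!×1!) = -1/12
Σ = 1/24  ⇒  CG² = 576/35×1/24² = 1/35
CG = +√(1/35) = +0.169031

+0.169031  (= +√(1/35))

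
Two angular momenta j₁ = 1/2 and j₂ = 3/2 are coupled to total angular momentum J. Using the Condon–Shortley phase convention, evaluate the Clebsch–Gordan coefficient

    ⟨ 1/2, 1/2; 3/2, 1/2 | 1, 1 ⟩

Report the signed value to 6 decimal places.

+√(1/4) = +0.500000

triangle: 1!·0!·2!/4! = 2/24
(j±m)!: 1!·0!·2!·1!·2!·0! = 4
prefactor² = (2J+1)·Δ·N² = 1
  k=0: +1/(0!·1!·0!·2!·0!·0!) = 1/2
Σ = 1/2  ⇒  CG² = 1·1/2² = 1/4
CG = +√(1/4) = +0.500000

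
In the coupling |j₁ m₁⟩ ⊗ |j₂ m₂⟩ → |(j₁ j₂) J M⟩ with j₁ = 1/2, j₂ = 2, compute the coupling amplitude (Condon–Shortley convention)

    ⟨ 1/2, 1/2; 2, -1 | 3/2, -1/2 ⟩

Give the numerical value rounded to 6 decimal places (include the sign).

+√(3/5) = +0.774597

√[4·1!0!3!/5! · 1!0!1!3!1!2!] = √(12/5)
  +(−1)^0/∏(0,1,0,1,0,2)! = 1/2  (running 1/2)
⟨..|..⟩ = √(12/5)·(1/2) = +0.774597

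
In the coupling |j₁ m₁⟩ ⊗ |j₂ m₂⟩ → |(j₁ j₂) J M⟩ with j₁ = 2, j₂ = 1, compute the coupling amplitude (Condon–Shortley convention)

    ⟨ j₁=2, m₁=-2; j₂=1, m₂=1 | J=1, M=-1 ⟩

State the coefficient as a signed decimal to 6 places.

+√(3/5) ≈ +0.774597

√[3·2!2!0!/5! · 0!4!2!0!0!2!] = √(48/5)
  +(−1)^2/∏(2,0,2,0,0,0)! = 1/4  (running 1/4)
⟨..|..⟩ = √(48/5)·(1/4) = +0.774597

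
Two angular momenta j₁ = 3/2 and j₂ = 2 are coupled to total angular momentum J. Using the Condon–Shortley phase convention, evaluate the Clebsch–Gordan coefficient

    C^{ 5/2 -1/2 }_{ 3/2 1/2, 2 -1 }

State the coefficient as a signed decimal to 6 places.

+0.597614  (= +√(5/14))

√[6·1!2!3!/7! · 2!1!1!3!2!3!] = √(72/35)
  +(−1)^0/∏(0,1,1,1,1,2)! = 1/2  (running 1/2)
  +(−1)^1/∏(1,0,0,0,2,3)! = -1/12  (running 5/12)
⟨..|..⟩ = √(72/35)·(5/12) = +0.597614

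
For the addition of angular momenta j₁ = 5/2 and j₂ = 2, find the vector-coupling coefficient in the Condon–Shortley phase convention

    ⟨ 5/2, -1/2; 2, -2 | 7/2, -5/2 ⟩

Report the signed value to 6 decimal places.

+√(32/63) ≈ +0.712697

triangle: 1!·4!·3!/9! = 144/362880
(j±m)!: 2!·3!·0!·4!·1!·6! = 207360
prefactor² = (2J+1)·Δ·N² = 4608/7
  k=0: +1/(0!·1!·3!·0!·1!·3!) = 1/36
Σ = 1/36  ⇒  CG² = 4608/7·1/36² = 32/63
CG = +√(32/63) = +0.712697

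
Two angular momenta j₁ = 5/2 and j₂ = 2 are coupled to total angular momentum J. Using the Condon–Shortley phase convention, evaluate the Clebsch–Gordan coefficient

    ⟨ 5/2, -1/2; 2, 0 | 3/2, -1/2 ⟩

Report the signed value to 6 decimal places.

+0.239046  (= +√(2/35))

triangle: 3!×2!×1!/7! = 12/5040
(j±m)!: 2!×3!×2!×2!×1!×2! = 96
prefactor² = (2J+1)×Δ×N² = 32/35
  k=1: −1/(1!×2!×2!×1!×0!×0!) = -1/4
  k=2: +1/(2!×1!×1!×0!×1!×1!) = 1/2
Σ = 1/4  ⇒  CG² = 32/35×1/4² = 2/35
CG = +√(2/35) = +0.239046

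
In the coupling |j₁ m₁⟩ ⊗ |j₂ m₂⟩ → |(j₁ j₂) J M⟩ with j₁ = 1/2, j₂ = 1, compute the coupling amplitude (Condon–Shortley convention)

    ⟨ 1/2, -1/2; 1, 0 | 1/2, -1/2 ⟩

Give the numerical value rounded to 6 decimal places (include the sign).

-0.577350  (= −√(1/3))

triangle: 1!·0!·1!/3! = 1/6
(j±m)!: 0!·1!·1!·1!·0!·1! = 1
prefactor² = (2J+1)·Δ·N² = 1/3
  k=1: −1/(1!·0!·0!·0!·0!·1!) = -1
Σ = -1  ⇒  CG² = 1/3·(-1)² = 1/3
CG = −√(1/3) = -0.577350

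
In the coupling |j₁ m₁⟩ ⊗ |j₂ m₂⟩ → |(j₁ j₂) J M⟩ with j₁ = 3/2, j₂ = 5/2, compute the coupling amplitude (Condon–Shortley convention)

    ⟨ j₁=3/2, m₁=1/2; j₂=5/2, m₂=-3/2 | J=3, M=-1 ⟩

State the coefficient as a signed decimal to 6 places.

triangle: 1!*2!*4!/8! = 48/40320
(j±m)!: 2!*1!*1!*4!*2!*4! = 2304
prefactor² = (2J+1)*Δ*N² = 96/5
  k=0: +1/(0!*1!*1!*1!*1!*3!) = 1/6
  k=1: −1/(1!*0!*0!*0!*2!*4!) = -1/48
Σ = 7/48  ⇒  CG² = 96/5*7/48² = 49/120
CG = +√(49/120) = +0.639010

+√(49/120) ≈ +0.639010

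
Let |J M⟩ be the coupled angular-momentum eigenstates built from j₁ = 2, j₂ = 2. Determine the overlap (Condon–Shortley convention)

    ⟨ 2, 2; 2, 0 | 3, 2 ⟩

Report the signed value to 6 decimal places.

+√(1/2) = +0.707107

triangle: 1!×3!×3!/8! = 36/40320
(j±m)!: 4!×0!×2!×2!×5!×1! = 11520
prefactor² = (2J+1)×Δ×N² = 72
  k=0: +1/(0!×1!×0!×2!×3!×1!) = 1/12
Σ = 1/12  ⇒  CG² = 72×1/12² = 1/2
CG = +√(1/2) = +0.707107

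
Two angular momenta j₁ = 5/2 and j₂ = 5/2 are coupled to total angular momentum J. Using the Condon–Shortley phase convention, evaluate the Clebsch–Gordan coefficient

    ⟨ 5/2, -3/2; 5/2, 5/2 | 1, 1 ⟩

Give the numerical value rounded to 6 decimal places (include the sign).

√[3·4!1!1!/7! · 1!4!5!0!2!0!] = √(576/7)
  +(−1)^4/∏(4,0,0,1,1,0)! = 1/24  (running 1/24)
⟨..|..⟩ = √(576/7)·(1/24) = +0.377964

+√(1/7) ≈ +0.377964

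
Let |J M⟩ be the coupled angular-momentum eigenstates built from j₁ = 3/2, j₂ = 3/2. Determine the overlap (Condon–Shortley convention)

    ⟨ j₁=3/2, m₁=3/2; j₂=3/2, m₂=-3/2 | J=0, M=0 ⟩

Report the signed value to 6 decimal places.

+0.500000

triangle: 3!·0!·0!/4! = 6/24
(j±m)!: 3!·0!·0!·3!·0!·0! = 36
prefactor² = (2J+1)·Δ·N² = 9
  k=0: +1/(0!·3!·0!·0!·0!·0!) = 1/6
Σ = 1/6  ⇒  CG² = 9·1/6² = 1/4
CG = +√(1/4) = +0.500000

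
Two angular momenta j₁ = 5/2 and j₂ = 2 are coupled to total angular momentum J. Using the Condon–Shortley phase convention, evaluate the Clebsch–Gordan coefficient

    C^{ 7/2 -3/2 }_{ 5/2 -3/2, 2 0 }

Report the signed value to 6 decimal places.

j₁+j₂−J=1  J+j₁−j₂=4  J−j₁+j₂=3  j₁+j₂+J+1=9
(j₁±m₁, j₂±m₂, J±M) = (1,4,2,2,2,5)
P² = 512/7
sum k=0..1:
  [0] +1/48 = 1/48
  [1] −1/12 = -1/12
S = -1/16
C² = P²·S² = 2/7 ; C = -0.534522

−√(2/7) ≈ -0.534522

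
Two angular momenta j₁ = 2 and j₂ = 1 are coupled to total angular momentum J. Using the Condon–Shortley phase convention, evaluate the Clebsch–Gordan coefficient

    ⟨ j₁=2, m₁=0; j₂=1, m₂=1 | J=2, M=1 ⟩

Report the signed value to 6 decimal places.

√[5·1!3!1!/6! · 2!2!2!0!3!1!] = √(2)
  +(−1)^1/∏(1,0,1,1,2,0)! = -1/2  (running -1/2)
⟨..|..⟩ = √(2)·(-1/2) = -0.707107

−√(1/2) ≈ -0.707107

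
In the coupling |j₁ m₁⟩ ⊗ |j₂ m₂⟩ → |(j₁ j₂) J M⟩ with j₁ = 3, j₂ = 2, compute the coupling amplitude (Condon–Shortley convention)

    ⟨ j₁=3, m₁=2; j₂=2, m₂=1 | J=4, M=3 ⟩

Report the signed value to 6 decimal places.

+0.223607  (= +√(1/20))

√[9·1!5!3!/10! · 5!1!3!1!7!1!] = √(6480)
  +(−1)^0/∏(0,1,1,3,4,0)! = 1/144  (running 1/144)
  +(−1)^1/∏(1,0,0,2,5,1)! = -1/240  (running 1/360)
⟨..|..⟩ = √(6480)·(1/360) = +0.223607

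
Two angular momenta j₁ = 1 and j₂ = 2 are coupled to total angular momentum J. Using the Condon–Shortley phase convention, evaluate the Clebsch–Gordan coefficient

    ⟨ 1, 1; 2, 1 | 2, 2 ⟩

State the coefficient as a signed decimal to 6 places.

j₁+j₂−J=1  J+j₁−j₂=1  J−j₁+j₂=3  j₁+j₂+J+1=6
(j₁±m₁, j₂±m₂, J±M) = (2,0,3,1,4,0)
P² = 12
sum k=0..0:
  [0] +1/6 = 1/6
S = 1/6
C² = P²·S² = 1/3 ; C = +0.577350

+√(1/3) = +0.577350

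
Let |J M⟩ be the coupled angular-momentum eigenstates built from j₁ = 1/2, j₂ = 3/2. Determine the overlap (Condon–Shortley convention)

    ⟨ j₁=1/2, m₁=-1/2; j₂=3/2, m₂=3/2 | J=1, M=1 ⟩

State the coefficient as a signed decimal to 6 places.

−√(3/4) = -0.866025

√[3·1!0!2!/4! · 0!1!3!0!2!0!] = √(3)
  +(−1)^1/∏(1,0,0,2,0,0)! = -1/2  (running -1/2)
⟨..|..⟩ = √(3)·(-1/2) = -0.866025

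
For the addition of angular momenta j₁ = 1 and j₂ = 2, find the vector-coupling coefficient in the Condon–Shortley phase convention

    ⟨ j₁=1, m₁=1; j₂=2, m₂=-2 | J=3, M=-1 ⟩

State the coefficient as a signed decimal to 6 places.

j₁+j₂−J=0  J+j₁−j₂=2  J−j₁+j₂=4  j₁+j₂+J+1=7
(j₁±m₁, j₂±m₂, J±M) = (2,0,0,4,2,4)
P² = 768/5
sum k=0..0:
  [0] +1/48 = 1/48
S = 1/48
C² = P²·S² = 1/15 ; C = +0.258199

+0.258199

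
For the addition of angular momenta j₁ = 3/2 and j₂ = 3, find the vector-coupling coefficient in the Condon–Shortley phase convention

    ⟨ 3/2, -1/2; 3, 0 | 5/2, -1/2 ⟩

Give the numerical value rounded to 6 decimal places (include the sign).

-0.414039  (= −√(6/35))

√[6·2!1!4!/8! · 1!2!3!3!2!3!] = √(216/35)
  +(−1)^1/∏(1,1,1,2,0,2)! = -1/4  (running -1/4)
  +(−1)^2/∏(2,0,0,1,1,3)! = 1/12  (running -1/6)
⟨..|..⟩ = √(216/35)·(-1/6) = -0.414039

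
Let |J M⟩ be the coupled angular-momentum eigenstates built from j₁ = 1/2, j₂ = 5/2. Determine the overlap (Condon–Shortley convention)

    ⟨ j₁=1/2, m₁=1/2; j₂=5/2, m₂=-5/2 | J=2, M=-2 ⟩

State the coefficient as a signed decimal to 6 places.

√[5·1!0!4!/6! · 1!0!0!5!0!4!] = √(480)
  +(−1)^0/∏(0,1,0,0,0,4)! = 1/24  (running 1/24)
⟨..|..⟩ = √(480)·(1/24) = +0.912871

+√(5/6) = +0.912871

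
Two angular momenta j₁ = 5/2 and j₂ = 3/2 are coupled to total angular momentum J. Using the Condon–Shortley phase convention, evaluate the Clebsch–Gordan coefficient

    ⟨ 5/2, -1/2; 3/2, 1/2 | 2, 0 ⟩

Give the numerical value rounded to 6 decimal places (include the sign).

triangle: 2!×3!×1!/7! = 12/5040
(j±m)!: 2!×3!×2!×1!×2!×2! = 96
prefactor² = (2J+1)×Δ×N² = 8/7
  k=1: −1/(1!×1!×2!×1!×1!×0!) = -1/2
  k=2: +1/(2!×0!×1!×0!×2!×1!) = 1/4
Σ = -1/4  ⇒  CG² = 8/7×(-1/4)² = 1/14
CG = −√(1/14) = -0.267261

-0.267261  (= −√(1/14))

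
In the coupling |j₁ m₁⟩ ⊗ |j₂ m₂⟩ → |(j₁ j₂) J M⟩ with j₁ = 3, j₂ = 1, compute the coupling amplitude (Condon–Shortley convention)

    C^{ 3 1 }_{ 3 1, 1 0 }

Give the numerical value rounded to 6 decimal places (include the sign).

+√(1/12) ≈ +0.288675

triangle: 1!*5!*1!/8! = 120/40320
(j±m)!: 4!*2!*1!*1!*4!*2! = 2304
prefactor² = (2J+1)*Δ*N² = 48
  k=0: +1/(0!*1!*2!*1!*3!*0!) = 1/12
  k=1: −1/(1!*0!*1!*0!*4!*1!) = -1/24
Σ = 1/24  ⇒  CG² = 48*1/24² = 1/12
CG = +√(1/12) = +0.288675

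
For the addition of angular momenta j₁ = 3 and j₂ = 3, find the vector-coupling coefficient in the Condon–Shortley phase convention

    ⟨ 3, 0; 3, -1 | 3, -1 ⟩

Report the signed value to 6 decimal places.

-0.408248

triangle: 3!*3!*3!/10! = 216/3628800
(j±m)!: 3!*3!*2!*4!*2!*4! = 82944
prefactor² = (2J+1)*Δ*N² = 864/25
  k=0: +1/(0!*3!*3!*2!*0!*1!) = 1/72
  k=1: −1/(1!*2!*2!*1!*1!*2!) = -1/8
  k=2: +1/(2!*1!*1!*0!*2!*3!) = 1/24
Σ = -5/72  ⇒  CG² = 864/25*(-5/72)² = 1/6
CG = −√(1/6) = -0.408248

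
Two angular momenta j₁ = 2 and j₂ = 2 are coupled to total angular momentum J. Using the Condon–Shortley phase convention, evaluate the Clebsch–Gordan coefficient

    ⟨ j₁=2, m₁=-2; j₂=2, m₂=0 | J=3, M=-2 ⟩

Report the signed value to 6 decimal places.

√[7·1!3!3!/8! · 0!4!2!2!1!5!] = √(72)
  +(−1)^1/∏(1,0,3,1,0,2)! = -1/12  (running -1/12)
⟨..|..⟩ = √(72)·(-1/12) = -0.707107

−√(1/2) = -0.707107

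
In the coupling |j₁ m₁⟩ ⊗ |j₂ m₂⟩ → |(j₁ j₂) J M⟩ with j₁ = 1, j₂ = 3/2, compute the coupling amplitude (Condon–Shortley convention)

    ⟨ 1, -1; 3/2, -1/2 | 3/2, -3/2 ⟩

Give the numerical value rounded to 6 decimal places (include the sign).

triangle: 1!·1!·2!/5! = 2/120
(j±m)!: 0!·2!·1!·2!·0!·3! = 24
prefactor² = (2J+1)·Δ·N² = 8/5
  k=1: −1/(1!·0!·1!·0!·0!·2!) = -1/2
Σ = -1/2  ⇒  CG² = 8/5·(-1/2)² = 2/5
CG = −√(2/5) = -0.632456

-0.632456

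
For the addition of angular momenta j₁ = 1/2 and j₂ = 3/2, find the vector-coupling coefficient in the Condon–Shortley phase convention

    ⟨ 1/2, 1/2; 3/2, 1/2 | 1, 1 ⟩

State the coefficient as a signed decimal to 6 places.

triangle: 1!·0!·2!/4! = 2/24
(j±m)!: 1!·0!·2!·1!·2!·0! = 4
prefactor² = (2J+1)·Δ·N² = 1
  k=0: +1/(0!·1!·0!·2!·0!·0!) = 1/2
Σ = 1/2  ⇒  CG² = 1·1/2² = 1/4
CG = +√(1/4) = +0.500000

+√(1/4) = +0.500000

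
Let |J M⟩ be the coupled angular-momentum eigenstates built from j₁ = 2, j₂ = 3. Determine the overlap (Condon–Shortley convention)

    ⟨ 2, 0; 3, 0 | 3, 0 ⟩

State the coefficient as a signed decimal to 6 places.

−√(4/15) = -0.516398

√[7·2!2!4!/9! · 2!2!3!3!3!3!] = √(48/5)
  +(−1)^0/∏(0,2,2,3,0,1)! = 1/24  (running 1/24)
  +(−1)^1/∏(1,1,1,2,1,2)! = -1/4  (running -5/24)
  +(−1)^2/∏(2,0,0,1,2,3)! = 1/24  (running -1/6)
⟨..|..⟩ = √(48/5)·(-1/6) = -0.516398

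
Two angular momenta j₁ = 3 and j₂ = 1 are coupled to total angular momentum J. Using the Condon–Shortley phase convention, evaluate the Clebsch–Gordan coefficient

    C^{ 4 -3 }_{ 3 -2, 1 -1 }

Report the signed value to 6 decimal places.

+0.866025  (= +√(3/4))

j₁+j₂−J=0  J+j₁−j₂=6  J−j₁+j₂=2  j₁+j₂+J+1=9
(j₁±m₁, j₂±m₂, J±M) = (1,5,0,2,1,7)
P² = 43200
sum k=0..0:
  [0] +1/240 = 1/240
S = 1/240
C² = P²·S² = 3/4 ; C = +0.866025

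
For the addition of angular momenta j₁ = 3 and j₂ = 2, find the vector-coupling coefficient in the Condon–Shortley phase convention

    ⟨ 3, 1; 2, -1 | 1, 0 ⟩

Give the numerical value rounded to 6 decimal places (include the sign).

−√(8/35) ≈ -0.478091

j₁+j₂−J=4  J+j₁−j₂=2  J−j₁+j₂=0  j₁+j₂+J+1=7
(j₁±m₁, j₂±m₂, J±M) = (4,2,1,3,1,1)
P² = 288/35
sum k=1..1:
  [1] −1/6 = -1/6
S = -1/6
C² = P²·S² = 8/35 ; C = -0.478091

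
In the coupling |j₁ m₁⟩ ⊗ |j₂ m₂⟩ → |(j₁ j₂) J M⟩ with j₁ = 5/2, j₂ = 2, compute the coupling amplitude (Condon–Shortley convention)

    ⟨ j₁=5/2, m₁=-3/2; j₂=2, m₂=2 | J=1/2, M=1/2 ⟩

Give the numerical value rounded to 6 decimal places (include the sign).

+0.258199

j₁+j₂−J=4  J+j₁−j₂=1  J−j₁+j₂=0  j₁+j₂+J+1=6
(j₁±m₁, j₂±m₂, J±M) = (1,4,4,0,1,0)
P² = 192/5
sum k=4..4:
  [4] +1/24 = 1/24
S = 1/24
C² = P²·S² = 1/15 ; C = +0.258199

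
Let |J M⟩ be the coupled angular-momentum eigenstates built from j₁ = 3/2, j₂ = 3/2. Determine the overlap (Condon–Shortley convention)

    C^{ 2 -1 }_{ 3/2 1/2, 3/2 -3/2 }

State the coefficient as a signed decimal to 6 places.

j₁+j₂−J=1  J+j₁−j₂=2  J−j₁+j₂=2  j₁+j₂+J+1=6
(j₁±m₁, j₂±m₂, J±M) = (2,1,0,3,1,3)
P² = 2
sum k=0..0:
  [0] +1/2 = 1/2
S = 1/2
C² = P²·S² = 1/2 ; C = +0.707107

+0.707107  (= +√(1/2))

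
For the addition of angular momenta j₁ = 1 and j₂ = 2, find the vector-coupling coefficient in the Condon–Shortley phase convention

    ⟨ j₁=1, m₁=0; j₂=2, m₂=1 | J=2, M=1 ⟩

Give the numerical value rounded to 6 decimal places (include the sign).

-0.408248  (= −√(1/6))

triangle: 1!×1!×3!/6! = 6/720
(j±m)!: 1!×1!×3!×1!×3!×1! = 36
prefactor² = (2J+1)×Δ×N² = 3/2
  k=0: +1/(0!×1!×1!×3!×0!×0!) = 1/6
  k=1: −1/(1!×0!×0!×2!×1!×1!) = -1/2
Σ = -1/3  ⇒  CG² = 3/2×(-1/3)² = 1/6
CG = −√(1/6) = -0.408248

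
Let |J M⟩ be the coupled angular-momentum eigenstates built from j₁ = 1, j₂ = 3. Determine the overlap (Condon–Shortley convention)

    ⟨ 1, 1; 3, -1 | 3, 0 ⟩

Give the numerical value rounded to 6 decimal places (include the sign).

+√(1/2) ≈ +0.707107

triangle: 1!×1!×5!/8! = 120/40320
(j±m)!: 2!×0!×2!×4!×3!×3! = 3456
prefactor² = (2J+1)×Δ×N² = 72
  k=0: +1/(0!×1!×0!×2!×1!×3!) = 1/12
Σ = 1/12  ⇒  CG² = 72×1/12² = 1/2
CG = +√(1/2) = +0.707107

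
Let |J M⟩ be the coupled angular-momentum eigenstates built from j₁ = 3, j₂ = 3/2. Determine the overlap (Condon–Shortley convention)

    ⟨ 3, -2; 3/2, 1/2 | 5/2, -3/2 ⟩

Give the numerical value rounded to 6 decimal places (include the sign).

+0.267261  (= +√(1/14))

triangle: 2!*4!*1!/8! = 48/40320
(j±m)!: 1!*5!*2!*1!*1!*4! = 5760
prefactor² = (2J+1)*Δ*N² = 288/7
  k=1: −1/(1!*1!*4!*1!*0!*0!) = -1/24
  k=2: +1/(2!*0!*3!*0!*1!*1!) = 1/12
Σ = 1/24  ⇒  CG² = 288/7*1/24² = 1/14
CG = +√(1/14) = +0.267261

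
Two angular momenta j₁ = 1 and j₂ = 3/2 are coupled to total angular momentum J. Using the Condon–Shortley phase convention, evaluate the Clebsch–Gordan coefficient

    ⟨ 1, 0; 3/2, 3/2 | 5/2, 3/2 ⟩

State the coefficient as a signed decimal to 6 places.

+0.632456

√[6·0!2!3!/6! · 1!1!3!0!4!1!] = √(72/5)
  +(−1)^0/∏(0,0,1,3,1,0)! = 1/6  (running 1/6)
⟨..|..⟩ = √(72/5)·(1/6) = +0.632456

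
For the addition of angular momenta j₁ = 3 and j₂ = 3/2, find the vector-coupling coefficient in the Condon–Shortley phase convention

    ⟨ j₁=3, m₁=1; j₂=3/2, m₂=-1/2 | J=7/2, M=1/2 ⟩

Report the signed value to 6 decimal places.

triangle: 1!·5!·2!/9! = 240/362880
(j±m)!: 4!·2!·1!·2!·4!·3! = 13824
prefactor² = (2J+1)·Δ·N² = 512/7
  k=0: +1/(0!·1!·2!·1!·3!·1!) = 1/12
  k=1: −1/(1!·0!·1!·0!·4!·2!) = -1/48
Σ = 1/16  ⇒  CG² = 512/7·1/16² = 2/7
CG = +√(2/7) = +0.534522

+0.534522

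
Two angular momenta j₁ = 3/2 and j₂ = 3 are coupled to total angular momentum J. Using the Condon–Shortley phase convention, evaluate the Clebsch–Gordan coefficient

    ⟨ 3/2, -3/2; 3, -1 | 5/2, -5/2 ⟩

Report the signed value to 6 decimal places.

j₁+j₂−J=2  J+j₁−j₂=1  J−j₁+j₂=4  j₁+j₂+J+1=8
(j₁±m₁, j₂±m₂, J±M) = (0,3,2,4,0,5)
P² = 1728/7
sum k=2..2:
  [2] +1/48 = 1/48
S = 1/48
C² = P²·S² = 3/28 ; C = +0.327327

+0.327327  (= +√(3/28))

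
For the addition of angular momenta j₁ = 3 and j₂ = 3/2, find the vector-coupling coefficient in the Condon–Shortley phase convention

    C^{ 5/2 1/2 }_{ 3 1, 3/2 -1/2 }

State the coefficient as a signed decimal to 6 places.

triangle: 2!×4!×1!/8! = 48/40320
(j±m)!: 4!×2!×1!×2!×3!×2! = 1152
prefactor² = (2J+1)×Δ×N² = 288/35
  k=0: +1/(0!×2!×2!×1!×2!×0!) = 1/8
  k=1: −1/(1!×1!×1!×0!×3!×1!) = -1/6
Σ = -1/24  ⇒  CG² = 288/35×(-1/24)² = 1/70
CG = −√(1/70) = -0.119523

-0.119523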